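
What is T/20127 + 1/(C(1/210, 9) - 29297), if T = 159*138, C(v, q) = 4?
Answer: 214242293/196526737 ≈ 1.0901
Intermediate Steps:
T = 21942
T/20127 + 1/(C(1/210, 9) - 29297) = 21942/20127 + 1/(4 - 29297) = 21942*(1/20127) + 1/(-29293) = 7314/6709 - 1/29293 = 214242293/196526737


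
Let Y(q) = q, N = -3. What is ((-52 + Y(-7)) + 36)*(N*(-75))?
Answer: -5175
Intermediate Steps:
((-52 + Y(-7)) + 36)*(N*(-75)) = ((-52 - 7) + 36)*(-3*(-75)) = (-59 + 36)*225 = -23*225 = -5175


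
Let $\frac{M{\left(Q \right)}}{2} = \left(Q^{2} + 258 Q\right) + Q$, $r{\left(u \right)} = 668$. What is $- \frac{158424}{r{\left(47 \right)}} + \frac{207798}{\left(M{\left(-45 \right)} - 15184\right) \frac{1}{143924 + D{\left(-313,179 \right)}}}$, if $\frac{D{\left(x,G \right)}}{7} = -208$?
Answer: $- \frac{1236331655388}{1438037} \approx -8.5974 \cdot 10^{5}$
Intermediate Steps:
$D{\left(x,G \right)} = -1456$ ($D{\left(x,G \right)} = 7 \left(-208\right) = -1456$)
$M{\left(Q \right)} = 2 Q^{2} + 518 Q$ ($M{\left(Q \right)} = 2 \left(\left(Q^{2} + 258 Q\right) + Q\right) = 2 \left(Q^{2} + 259 Q\right) = 2 Q^{2} + 518 Q$)
$- \frac{158424}{r{\left(47 \right)}} + \frac{207798}{\left(M{\left(-45 \right)} - 15184\right) \frac{1}{143924 + D{\left(-313,179 \right)}}} = - \frac{158424}{668} + \frac{207798}{\left(2 \left(-45\right) \left(259 - 45\right) - 15184\right) \frac{1}{143924 - 1456}} = \left(-158424\right) \frac{1}{668} + \frac{207798}{\left(2 \left(-45\right) 214 - 15184\right) \frac{1}{142468}} = - \frac{39606}{167} + \frac{207798}{\left(-19260 - 15184\right) \frac{1}{142468}} = - \frac{39606}{167} + \frac{207798}{\left(-34444\right) \frac{1}{142468}} = - \frac{39606}{167} + \frac{207798}{- \frac{8611}{35617}} = - \frac{39606}{167} + 207798 \left(- \frac{35617}{8611}\right) = - \frac{39606}{167} - \frac{7401141366}{8611} = - \frac{1236331655388}{1438037}$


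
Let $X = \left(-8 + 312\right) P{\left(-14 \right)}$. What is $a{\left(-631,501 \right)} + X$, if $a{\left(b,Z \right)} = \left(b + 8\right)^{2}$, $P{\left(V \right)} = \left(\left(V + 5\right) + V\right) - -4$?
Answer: $382353$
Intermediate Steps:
$P{\left(V \right)} = 9 + 2 V$ ($P{\left(V \right)} = \left(\left(5 + V\right) + V\right) + 4 = \left(5 + 2 V\right) + 4 = 9 + 2 V$)
$a{\left(b,Z \right)} = \left(8 + b\right)^{2}$
$X = -5776$ ($X = \left(-8 + 312\right) \left(9 + 2 \left(-14\right)\right) = 304 \left(9 - 28\right) = 304 \left(-19\right) = -5776$)
$a{\left(-631,501 \right)} + X = \left(8 - 631\right)^{2} - 5776 = \left(-623\right)^{2} - 5776 = 388129 - 5776 = 382353$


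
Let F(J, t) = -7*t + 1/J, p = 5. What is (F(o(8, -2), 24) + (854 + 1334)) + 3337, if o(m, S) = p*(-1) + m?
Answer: 16072/3 ≈ 5357.3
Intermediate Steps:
o(m, S) = -5 + m (o(m, S) = 5*(-1) + m = -5 + m)
F(J, t) = 1/J - 7*t
(F(o(8, -2), 24) + (854 + 1334)) + 3337 = ((1/(-5 + 8) - 7*24) + (854 + 1334)) + 3337 = ((1/3 - 168) + 2188) + 3337 = ((⅓ - 168) + 2188) + 3337 = (-503/3 + 2188) + 3337 = 6061/3 + 3337 = 16072/3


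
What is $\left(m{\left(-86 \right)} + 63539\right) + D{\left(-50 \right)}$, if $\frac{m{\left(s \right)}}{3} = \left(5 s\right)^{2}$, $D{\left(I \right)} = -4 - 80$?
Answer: $618155$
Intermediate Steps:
$D{\left(I \right)} = -84$ ($D{\left(I \right)} = -4 - 80 = -84$)
$m{\left(s \right)} = 75 s^{2}$ ($m{\left(s \right)} = 3 \left(5 s\right)^{2} = 3 \cdot 25 s^{2} = 75 s^{2}$)
$\left(m{\left(-86 \right)} + 63539\right) + D{\left(-50 \right)} = \left(75 \left(-86\right)^{2} + 63539\right) - 84 = \left(75 \cdot 7396 + 63539\right) - 84 = \left(554700 + 63539\right) - 84 = 618239 - 84 = 618155$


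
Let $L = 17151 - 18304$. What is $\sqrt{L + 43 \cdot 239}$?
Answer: $2 \sqrt{2281} \approx 95.52$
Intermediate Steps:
$L = -1153$
$\sqrt{L + 43 \cdot 239} = \sqrt{-1153 + 43 \cdot 239} = \sqrt{-1153 + 10277} = \sqrt{9124} = 2 \sqrt{2281}$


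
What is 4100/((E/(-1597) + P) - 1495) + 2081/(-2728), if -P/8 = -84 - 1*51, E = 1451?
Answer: -10012663/942744 ≈ -10.621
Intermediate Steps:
P = 1080 (P = -8*(-84 - 1*51) = -8*(-84 - 51) = -8*(-135) = 1080)
4100/((E/(-1597) + P) - 1495) + 2081/(-2728) = 4100/((1451/(-1597) + 1080) - 1495) + 2081/(-2728) = 4100/((1451*(-1/1597) + 1080) - 1495) + 2081*(-1/2728) = 4100/((-1451/1597 + 1080) - 1495) - 2081/2728 = 4100/(1723309/1597 - 1495) - 2081/2728 = 4100/(-664206/1597) - 2081/2728 = 4100*(-1597/664206) - 2081/2728 = -3273850/332103 - 2081/2728 = -10012663/942744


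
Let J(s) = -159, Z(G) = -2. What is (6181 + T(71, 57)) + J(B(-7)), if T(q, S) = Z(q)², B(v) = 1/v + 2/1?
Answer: 6026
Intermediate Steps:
B(v) = 2 + 1/v (B(v) = 1/v + 2*1 = 1/v + 2 = 2 + 1/v)
T(q, S) = 4 (T(q, S) = (-2)² = 4)
(6181 + T(71, 57)) + J(B(-7)) = (6181 + 4) - 159 = 6185 - 159 = 6026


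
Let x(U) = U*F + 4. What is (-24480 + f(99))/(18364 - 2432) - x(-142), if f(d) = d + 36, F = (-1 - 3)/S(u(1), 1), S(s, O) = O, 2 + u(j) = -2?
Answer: -9137449/15932 ≈ -573.53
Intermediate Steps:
u(j) = -4 (u(j) = -2 - 2 = -4)
F = -4 (F = (-1 - 3)/1 = -4*1 = -4)
x(U) = 4 - 4*U (x(U) = U*(-4) + 4 = -4*U + 4 = 4 - 4*U)
f(d) = 36 + d
(-24480 + f(99))/(18364 - 2432) - x(-142) = (-24480 + (36 + 99))/(18364 - 2432) - (4 - 4*(-142)) = (-24480 + 135)/15932 - (4 + 568) = -24345*1/15932 - 1*572 = -24345/15932 - 572 = -9137449/15932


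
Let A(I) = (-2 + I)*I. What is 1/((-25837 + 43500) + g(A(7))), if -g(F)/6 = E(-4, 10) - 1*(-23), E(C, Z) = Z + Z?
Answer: 1/17405 ≈ 5.7455e-5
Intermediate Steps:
A(I) = I*(-2 + I)
E(C, Z) = 2*Z
g(F) = -258 (g(F) = -6*(2*10 - 1*(-23)) = -6*(20 + 23) = -6*43 = -258)
1/((-25837 + 43500) + g(A(7))) = 1/((-25837 + 43500) - 258) = 1/(17663 - 258) = 1/17405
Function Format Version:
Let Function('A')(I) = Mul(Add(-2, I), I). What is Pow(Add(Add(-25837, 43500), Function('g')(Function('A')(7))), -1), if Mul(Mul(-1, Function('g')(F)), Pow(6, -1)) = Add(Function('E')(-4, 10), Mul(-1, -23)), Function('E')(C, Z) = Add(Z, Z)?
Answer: Rational(1, 17405) ≈ 5.7455e-5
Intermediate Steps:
Function('A')(I) = Mul(I, Add(-2, I))
Function('E')(C, Z) = Mul(2, Z)
Function('g')(F) = -258 (Function('g')(F) = Mul(-6, Add(Mul(2, 10), Mul(-1, -23))) = Mul(-6, Add(20, 23)) = Mul(-6, 43) = -258)
Pow(Add(Add(-25837, 43500), Function('g')(Function('A')(7))), -1) = Pow(Add(Add(-25837, 43500), -258), -1) = Pow(Add(17663, -258), -1) = Pow(17405, -1) = Rational(1, 17405)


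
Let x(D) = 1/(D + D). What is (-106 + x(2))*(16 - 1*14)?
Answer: -423/2 ≈ -211.50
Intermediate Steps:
x(D) = 1/(2*D)
(-106 + x(2))*(16 - 1*14) = (-106 + (½)/2)*(16 - 1*14) = (-106 + (½)*(½))*(16 - 14) = (-106 + ¼)*2 = -423/4*2 = -423/2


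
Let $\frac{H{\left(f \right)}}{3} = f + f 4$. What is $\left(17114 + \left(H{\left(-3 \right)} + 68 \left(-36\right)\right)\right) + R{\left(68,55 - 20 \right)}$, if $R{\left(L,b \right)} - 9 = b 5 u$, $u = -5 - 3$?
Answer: $13230$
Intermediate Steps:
$u = -8$ ($u = -5 - 3 = -8$)
$H{\left(f \right)} = 15 f$ ($H{\left(f \right)} = 3 \left(f + f 4\right) = 3 \left(f + 4 f\right) = 3 \cdot 5 f = 15 f$)
$R{\left(L,b \right)} = 9 - 40 b$ ($R{\left(L,b \right)} = 9 + b 5 \left(-8\right) = 9 + 5 b \left(-8\right) = 9 - 40 b$)
$\left(17114 + \left(H{\left(-3 \right)} + 68 \left(-36\right)\right)\right) + R{\left(68,55 - 20 \right)} = \left(17114 + \left(15 \left(-3\right) + 68 \left(-36\right)\right)\right) + \left(9 - 40 \left(55 - 20\right)\right) = \left(17114 - 2493\right) + \left(9 - 1400\right) = 14621 - 1391 = 13230$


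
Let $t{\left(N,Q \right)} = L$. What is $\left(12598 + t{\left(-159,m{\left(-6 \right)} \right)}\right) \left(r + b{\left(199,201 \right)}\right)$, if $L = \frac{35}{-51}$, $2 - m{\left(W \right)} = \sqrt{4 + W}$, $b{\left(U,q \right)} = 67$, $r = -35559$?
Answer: $- \frac{22802296796}{51} \approx -4.471 \cdot 10^{8}$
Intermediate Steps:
$m{\left(W \right)} = 2 - \sqrt{4 + W}$
$L = - \frac{35}{51}$ ($L = 35 \left(- \frac{1}{51}\right) = - \frac{35}{51} \approx -0.68627$)
$t{\left(N,Q \right)} = - \frac{35}{51}$
$\left(12598 + t{\left(-159,m{\left(-6 \right)} \right)}\right) \left(r + b{\left(199,201 \right)}\right) = \left(12598 - \frac{35}{51}\right) \left(-35559 + 67\right) = \frac{642463}{51} \left(-35492\right) = - \frac{22802296796}{51}$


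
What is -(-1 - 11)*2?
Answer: 24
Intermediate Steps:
-(-1 - 11)*2 = -(-12)*2 = -1*(-24) = 24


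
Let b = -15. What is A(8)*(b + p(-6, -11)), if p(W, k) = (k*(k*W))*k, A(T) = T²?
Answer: 510144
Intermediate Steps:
p(W, k) = W*k³ (p(W, k) = (k*(W*k))*k = (W*k²)*k = W*k³)
A(8)*(b + p(-6, -11)) = 8²*(-15 - 6*(-11)³) = 64*(-15 - 6*(-1331)) = 64*(-15 + 7986) = 64*7971 = 510144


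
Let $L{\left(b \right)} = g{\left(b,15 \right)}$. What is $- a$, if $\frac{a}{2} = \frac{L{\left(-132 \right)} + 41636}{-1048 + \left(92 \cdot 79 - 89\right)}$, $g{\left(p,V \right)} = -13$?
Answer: $- \frac{83246}{6131} \approx -13.578$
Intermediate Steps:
$L{\left(b \right)} = -13$
$a = \frac{83246}{6131}$ ($a = 2 \frac{-13 + 41636}{-1048 + \left(92 \cdot 79 - 89\right)} = 2 \frac{41623}{-1048 + \left(7268 - 89\right)} = 2 \frac{41623}{-1048 + 7179} = 2 \cdot \frac{41623}{6131} = \frac{83246}{6131} \approx 13.578$)
$- a = \left(-1\right) \frac{83246}{6131} = - \frac{83246}{6131}$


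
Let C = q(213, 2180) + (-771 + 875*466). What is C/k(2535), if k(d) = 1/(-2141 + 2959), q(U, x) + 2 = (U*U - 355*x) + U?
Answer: -262856938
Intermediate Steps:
q(U, x) = -2 + U + U² - 355*x (q(U, x) = -2 + ((U*U - 355*x) + U) = -2 + ((U² - 355*x) + U) = -2 + (U + U² - 355*x) = -2 + U + U² - 355*x)
k(d) = 1/818
C = -321341 (C = (-2 + 213 + 213² - 355*2180) + (-771 + 875*466) = (-2 + 213 + 45369 - 773900) + (-771 + 407750) = -728320 + 406979 = -321341)
C/k(2535) = -321341/1/818 = -321341*818 = -262856938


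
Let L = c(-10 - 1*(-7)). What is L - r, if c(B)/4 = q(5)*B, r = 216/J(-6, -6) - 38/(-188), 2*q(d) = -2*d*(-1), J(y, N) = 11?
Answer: -82553/1034 ≈ -79.839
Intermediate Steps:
q(d) = d (q(d) = (-2*d*(-1))/2 = (2*d)/2 = d)
r = 20513/1034 (r = 216/11 - 38/(-188) = 216*(1/11) - 38*(-1/188) = 216/11 + 19/94 = 20513/1034 ≈ 19.839)
c(B) = 20*B (c(B) = 4*(5*B) = 20*B)
L = -60 (L = 20*(-10 - 1*(-7)) = 20*(-10 + 7) = 20*(-3) = -60)
L - r = -60 - 1*20513/1034 = -60 - 20513/1034 = -82553/1034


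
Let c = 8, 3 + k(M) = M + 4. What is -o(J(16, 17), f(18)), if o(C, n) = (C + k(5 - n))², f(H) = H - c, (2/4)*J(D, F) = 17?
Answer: -900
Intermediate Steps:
k(M) = 1 + M (k(M) = -3 + (M + 4) = -3 + (4 + M) = 1 + M)
J(D, F) = 34 (J(D, F) = 2*17 = 34)
f(H) = -8 + H (f(H) = H - 1*8 = H - 8 = -8 + H)
o(C, n) = (6 + C - n)² (o(C, n) = (C + (1 + (5 - n)))² = (C + (6 - n))² = (6 + C - n)²)
-o(J(16, 17), f(18)) = -(6 + 34 - (-8 + 18))² = -(6 + 34 - 1*10)² = -(6 + 34 - 10)² = -1*30² = -1*900 = -900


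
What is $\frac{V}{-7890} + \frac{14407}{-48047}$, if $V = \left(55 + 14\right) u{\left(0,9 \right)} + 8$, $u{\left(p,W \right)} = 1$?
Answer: $- \frac{117370849}{379090830} \approx -0.30961$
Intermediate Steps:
$V = 77$ ($V = \left(55 + 14\right) 1 + 8 = 69 \cdot 1 + 8 = 69 + 8 = 77$)
$\frac{V}{-7890} + \frac{14407}{-48047} = \frac{77}{-7890} + \frac{14407}{-48047} = 77 \left(- \frac{1}{7890}\right) + 14407 \left(- \frac{1}{48047}\right) = - \frac{77}{7890} - \frac{14407}{48047} = - \frac{117370849}{379090830}$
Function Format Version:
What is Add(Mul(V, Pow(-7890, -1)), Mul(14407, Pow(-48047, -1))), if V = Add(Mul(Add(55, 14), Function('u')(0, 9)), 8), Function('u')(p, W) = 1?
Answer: Rational(-117370849, 379090830) ≈ -0.30961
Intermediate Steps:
V = 77 (V = Add(Mul(Add(55, 14), 1), 8) = Add(Mul(69, 1), 8) = Add(69, 8) = 77)
Add(Mul(V, Pow(-7890, -1)), Mul(14407, Pow(-48047, -1))) = Add(Mul(77, Pow(-7890, -1)), Mul(14407, Pow(-48047, -1))) = Add(Mul(77, Rational(-1, 7890)), Mul(14407, Rational(-1, 48047))) = Add(Rational(-77, 7890), Rational(-14407, 48047)) = Rational(-117370849, 379090830)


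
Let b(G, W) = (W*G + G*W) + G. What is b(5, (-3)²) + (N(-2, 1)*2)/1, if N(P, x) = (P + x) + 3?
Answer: 99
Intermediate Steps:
N(P, x) = 3 + P + x
b(G, W) = G + 2*G*W (b(G, W) = (G*W + G*W) + G = 2*G*W + G = G + 2*G*W)
b(5, (-3)²) + (N(-2, 1)*2)/1 = 5*(1 + 2*(-3)²) + ((3 - 2 + 1)*2)/1 = 5*(1 + 2*9) + 1*(2*2) = 5*(1 + 18) + 1*4 = 5*19 + 4 = 95 + 4 = 99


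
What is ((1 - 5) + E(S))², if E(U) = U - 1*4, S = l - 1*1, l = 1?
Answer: 64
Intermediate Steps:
S = 0 (S = 1 - 1*1 = 1 - 1 = 0)
E(U) = -4 + U (E(U) = U - 4 = -4 + U)
((1 - 5) + E(S))² = ((1 - 5) + (-4 + 0))² = (-4 - 4)² = (-8)² = 64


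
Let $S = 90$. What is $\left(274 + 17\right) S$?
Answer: $26190$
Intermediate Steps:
$\left(274 + 17\right) S = \left(274 + 17\right) 90 = 291 \cdot 90 = 26190$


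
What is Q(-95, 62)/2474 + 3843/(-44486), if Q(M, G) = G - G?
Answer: -3843/44486 ≈ -0.086387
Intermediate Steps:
Q(M, G) = 0
Q(-95, 62)/2474 + 3843/(-44486) = 0/2474 + 3843/(-44486) = 0*(1/2474) + 3843*(-1/44486) = 0 - 3843/44486 = -3843/44486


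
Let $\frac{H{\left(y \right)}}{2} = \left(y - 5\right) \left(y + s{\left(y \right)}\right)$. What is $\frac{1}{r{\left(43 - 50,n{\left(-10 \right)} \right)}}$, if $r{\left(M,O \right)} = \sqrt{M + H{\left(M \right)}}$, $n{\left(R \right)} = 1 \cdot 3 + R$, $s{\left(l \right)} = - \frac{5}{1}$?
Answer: $\frac{\sqrt{281}}{281} \approx 0.059655$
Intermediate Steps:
$s{\left(l \right)} = -5$ ($s{\left(l \right)} = \left(-5\right) 1 = -5$)
$n{\left(R \right)} = 3 + R$
$H{\left(y \right)} = 2 \left(-5 + y\right)^{2}$ ($H{\left(y \right)} = 2 \left(y - 5\right) \left(y - 5\right) = 2 \left(-5 + y\right) \left(-5 + y\right) = 2 \left(-5 + y\right)^{2}$)
$r{\left(M,O \right)} = \sqrt{50 - 19 M + 2 M^{2}}$ ($r{\left(M,O \right)} = \sqrt{M + \left(50 - 20 M + 2 M^{2}\right)} = \sqrt{50 - 19 M + 2 M^{2}}$)
$\frac{1}{r{\left(43 - 50,n{\left(-10 \right)} \right)}} = \frac{1}{\sqrt{50 - 19 \left(43 - 50\right) + 2 \left(43 - 50\right)^{2}}} = \frac{1}{\sqrt{50 - -133 + 2 \left(-7\right)^{2}}} = \frac{1}{\sqrt{50 + 133 + 2 \cdot 49}} = \frac{1}{\sqrt{50 + 133 + 98}} = \frac{1}{\sqrt{281}} = \frac{\sqrt{281}}{281}$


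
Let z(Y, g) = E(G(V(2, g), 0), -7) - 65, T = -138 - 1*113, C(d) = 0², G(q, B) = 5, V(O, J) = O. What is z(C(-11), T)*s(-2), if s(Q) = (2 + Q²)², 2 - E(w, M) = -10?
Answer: -1908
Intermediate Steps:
C(d) = 0
E(w, M) = 12 (E(w, M) = 2 - 1*(-10) = 2 + 10 = 12)
T = -251 (T = -138 - 113 = -251)
z(Y, g) = -53 (z(Y, g) = 12 - 65 = -53)
z(C(-11), T)*s(-2) = -53*(2 + (-2)²)² = -53*(2 + 4)² = -53*6² = -53*36 = -1908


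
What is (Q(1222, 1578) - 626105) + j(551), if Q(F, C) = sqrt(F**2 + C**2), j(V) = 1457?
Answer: -624648 + 2*sqrt(995842) ≈ -6.2265e+5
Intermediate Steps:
Q(F, C) = sqrt(C**2 + F**2)
(Q(1222, 1578) - 626105) + j(551) = (sqrt(1578**2 + 1222**2) - 626105) + 1457 = (sqrt(2490084 + 1493284) - 626105) + 1457 = (sqrt(3983368) - 626105) + 1457 = (2*sqrt(995842) - 626105) + 1457 = (-626105 + 2*sqrt(995842)) + 1457 = -624648 + 2*sqrt(995842)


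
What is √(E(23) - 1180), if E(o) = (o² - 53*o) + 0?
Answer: I*√1870 ≈ 43.243*I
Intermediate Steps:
E(o) = o² - 53*o
√(E(23) - 1180) = √(23*(-53 + 23) - 1180) = √(23*(-30) - 1180) = √(-690 - 1180) = √(-1870) = I*√1870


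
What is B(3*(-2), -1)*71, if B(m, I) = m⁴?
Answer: 92016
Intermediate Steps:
B(3*(-2), -1)*71 = (3*(-2))⁴*71 = (-6)⁴*71 = 1296*71 = 92016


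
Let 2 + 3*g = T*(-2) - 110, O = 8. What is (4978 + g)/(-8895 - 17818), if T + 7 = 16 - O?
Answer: -4940/26713 ≈ -0.18493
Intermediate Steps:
T = 1 (T = -7 + (16 - 1*8) = -7 + (16 - 8) = -7 + 8 = 1)
g = -38 (g = -⅔ + (1*(-2) - 110)/3 = -⅔ + (-2 - 110)/3 = -⅔ + (⅓)*(-112) = -⅔ - 112/3 = -38)
(4978 + g)/(-8895 - 17818) = (4978 - 38)/(-8895 - 17818) = 4940/(-26713) = 4940*(-1/26713) = -4940/26713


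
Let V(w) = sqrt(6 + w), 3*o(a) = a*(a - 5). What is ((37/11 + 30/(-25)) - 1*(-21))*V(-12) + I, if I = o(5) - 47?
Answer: -47 + 1274*I*sqrt(6)/55 ≈ -47.0 + 56.739*I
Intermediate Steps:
o(a) = a*(-5 + a)/3 (o(a) = (a*(a - 5))/3 = (a*(-5 + a))/3 = a*(-5 + a)/3)
I = -47 (I = (1/3)*5*(-5 + 5) - 47 = (1/3)*5*0 - 47 = 0 - 47 = -47)
((37/11 + 30/(-25)) - 1*(-21))*V(-12) + I = ((37/11 + 30/(-25)) - 1*(-21))*sqrt(6 - 12) - 47 = ((37*(1/11) + 30*(-1/25)) + 21)*sqrt(-6) - 47 = ((37/11 - 6/5) + 21)*(I*sqrt(6)) - 47 = (119/55 + 21)*(I*sqrt(6)) - 47 = 1274*(I*sqrt(6))/55 - 47 = 1274*I*sqrt(6)/55 - 47 = -47 + 1274*I*sqrt(6)/55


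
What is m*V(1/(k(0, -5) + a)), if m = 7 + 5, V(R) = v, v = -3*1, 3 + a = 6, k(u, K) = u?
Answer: -36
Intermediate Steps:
a = 3 (a = -3 + 6 = 3)
v = -3
V(R) = -3
m = 12
m*V(1/(k(0, -5) + a)) = 12*(-3) = -36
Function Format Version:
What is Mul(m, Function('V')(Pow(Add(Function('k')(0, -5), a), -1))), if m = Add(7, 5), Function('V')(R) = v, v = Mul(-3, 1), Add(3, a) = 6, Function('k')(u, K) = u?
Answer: -36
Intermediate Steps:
a = 3 (a = Add(-3, 6) = 3)
v = -3
Function('V')(R) = -3
m = 12
Mul(m, Function('V')(Pow(Add(Function('k')(0, -5), a), -1))) = Mul(12, -3) = -36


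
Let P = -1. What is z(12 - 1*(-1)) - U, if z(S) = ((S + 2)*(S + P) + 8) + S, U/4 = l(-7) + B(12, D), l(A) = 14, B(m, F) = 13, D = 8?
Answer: 93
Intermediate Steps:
U = 108 (U = 4*(14 + 13) = 4*27 = 108)
z(S) = 8 + S + (-1 + S)*(2 + S) (z(S) = ((S + 2)*(S - 1) + 8) + S = ((2 + S)*(-1 + S) + 8) + S = ((-1 + S)*(2 + S) + 8) + S = (8 + (-1 + S)*(2 + S)) + S = 8 + S + (-1 + S)*(2 + S))
z(12 - 1*(-1)) - U = (6 + (12 - 1*(-1))² + 2*(12 - 1*(-1))) - 1*108 = (6 + (12 + 1)² + 2*(12 + 1)) - 108 = (6 + 13² + 2*13) - 108 = (6 + 169 + 26) - 108 = 201 - 108 = 93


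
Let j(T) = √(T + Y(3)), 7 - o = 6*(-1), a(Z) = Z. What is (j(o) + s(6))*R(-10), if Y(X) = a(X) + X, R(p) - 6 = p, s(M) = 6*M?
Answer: -144 - 4*√19 ≈ -161.44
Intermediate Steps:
R(p) = 6 + p
Y(X) = 2*X (Y(X) = X + X = 2*X)
o = 13 (o = 7 - 6*(-1) = 7 - 1*(-6) = 7 + 6 = 13)
j(T) = √(6 + T) (j(T) = √(T + 2*3) = √(T + 6) = √(6 + T))
(j(o) + s(6))*R(-10) = (√(6 + 13) + 6*6)*(6 - 10) = (√19 + 36)*(-4) = (36 + √19)*(-4) = -144 - 4*√19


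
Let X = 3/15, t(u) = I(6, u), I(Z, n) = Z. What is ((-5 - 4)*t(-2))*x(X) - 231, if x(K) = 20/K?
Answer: -5631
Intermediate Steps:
t(u) = 6
X = 1/5 (X = 3*(1/15) = 1/5 ≈ 0.20000)
((-5 - 4)*t(-2))*x(X) - 231 = ((-5 - 4)*6)*(20/(1/5)) - 231 = (-9*6)*(20*5) - 231 = -54*100 - 231 = -5400 - 231 = -5631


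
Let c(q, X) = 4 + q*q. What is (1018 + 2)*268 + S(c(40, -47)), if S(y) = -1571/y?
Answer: 438467869/1604 ≈ 2.7336e+5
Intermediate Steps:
c(q, X) = 4 + q²
(1018 + 2)*268 + S(c(40, -47)) = (1018 + 2)*268 - 1571/(4 + 40²) = 1020*268 - 1571/(4 + 1600) = 273360 - 1571/1604 = 438467869/1604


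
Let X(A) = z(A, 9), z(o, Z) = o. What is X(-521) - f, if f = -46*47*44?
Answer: 94607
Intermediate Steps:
X(A) = A
f = -95128 (f = -2162*44 = -95128)
X(-521) - f = -521 - 1*(-95128) = -521 + 95128 = 94607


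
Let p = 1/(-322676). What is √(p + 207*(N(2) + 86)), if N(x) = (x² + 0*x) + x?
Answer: √495714372366067/161338 ≈ 138.00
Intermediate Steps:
N(x) = x + x² (N(x) = (x² + 0) + x = x² + x = x + x²)
p = -1/322676 ≈ -3.0991e-6
√(p + 207*(N(2) + 86)) = √(-1/322676 + 207*(2*(1 + 2) + 86)) = √(-1/322676 + 207*(2*3 + 86)) = √(-1/322676 + 207*(6 + 86)) = √(-1/322676 + 207*92) = √(-1/322676 + 19044) = √(6145041743/322676) = √495714372366067/161338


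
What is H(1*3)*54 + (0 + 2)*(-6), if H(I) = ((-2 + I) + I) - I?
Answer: 42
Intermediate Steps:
H(I) = -2 + I (H(I) = (-2 + 2*I) - I = -2 + I)
H(1*3)*54 + (0 + 2)*(-6) = (-2 + 1*3)*54 + (0 + 2)*(-6) = (-2 + 3)*54 + 2*(-6) = 1*54 - 12 = 54 - 12 = 42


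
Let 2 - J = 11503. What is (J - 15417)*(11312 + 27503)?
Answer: -1044822170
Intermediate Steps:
J = -11501 (J = 2 - 1*11503 = 2 - 11503 = -11501)
(J - 15417)*(11312 + 27503) = (-11501 - 15417)*(11312 + 27503) = -26918*38815 = -1044822170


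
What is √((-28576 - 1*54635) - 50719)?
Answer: I*√133930 ≈ 365.96*I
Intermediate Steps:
√((-28576 - 1*54635) - 50719) = √((-28576 - 54635) - 50719) = √(-83211 - 50719) = √(-133930) = I*√133930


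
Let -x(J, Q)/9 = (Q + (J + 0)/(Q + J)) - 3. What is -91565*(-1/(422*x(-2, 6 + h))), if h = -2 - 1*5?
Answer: 18313/2532 ≈ 7.2326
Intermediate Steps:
h = -7 (h = -2 - 5 = -7)
x(J, Q) = 27 - 9*Q - 9*J/(J + Q) (x(J, Q) = -9*((Q + (J + 0)/(Q + J)) - 3) = -9*((Q + J/(J + Q)) - 3) = -9*(-3 + Q + J/(J + Q)) = 27 - 9*Q - 9*J/(J + Q))
-91565*(-1/(422*x(-2, 6 + h))) = -91565*(-(-2 + (6 - 7))/(3798*(-(6 - 7)**2 + 2*(-2) + 3*(6 - 7) - 1*(-2)*(6 - 7)))) = -91565*(-(-2 - 1)/(3798*(-1*(-1)**2 - 4 + 3*(-1) - 1*(-2)*(-1)))) = -91565*1/(1266*(-1*1 - 4 - 3 - 2)) = -91565*1/(1266*(-1 - 4 - 3 - 2)) = -91565/((9*(-1/3)*(-10))*(-422)) = -91565/(30*(-422)) = -91565/(-12660) = -91565*(-1/12660) = 18313/2532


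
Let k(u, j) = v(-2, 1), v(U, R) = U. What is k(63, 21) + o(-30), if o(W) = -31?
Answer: -33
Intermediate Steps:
k(u, j) = -2
k(63, 21) + o(-30) = -2 - 31 = -33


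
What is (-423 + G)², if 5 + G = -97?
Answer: 275625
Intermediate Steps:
G = -102 (G = -5 - 97 = -102)
(-423 + G)² = (-423 - 102)² = (-525)² = 275625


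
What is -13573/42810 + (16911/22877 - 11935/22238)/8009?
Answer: -13824655278453338/43607212706055135 ≈ -0.31703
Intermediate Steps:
-13573/42810 + (16911/22877 - 11935/22238)/8009 = -13573*1/42810 + (16911*(1/22877) - 11935*1/22238)*(1/8009) = -13573/42810 + (16911/22877 - 11935/22238)*(1/8009) = -13573/42810 + (103029823/508738726)*(1/8009) = -13573/42810 + 103029823/4074488456534 = -13824655278453338/43607212706055135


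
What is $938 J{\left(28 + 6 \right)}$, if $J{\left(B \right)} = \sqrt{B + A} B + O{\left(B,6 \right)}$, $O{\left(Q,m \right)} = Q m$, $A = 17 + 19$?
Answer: $191352 + 31892 \sqrt{70} \approx 4.5818 \cdot 10^{5}$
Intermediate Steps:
$A = 36$
$J{\left(B \right)} = 6 B + B \sqrt{36 + B}$ ($J{\left(B \right)} = \sqrt{B + 36} B + B 6 = \sqrt{36 + B} B + 6 B = B \sqrt{36 + B} + 6 B = 6 B + B \sqrt{36 + B}$)
$938 J{\left(28 + 6 \right)} = 938 \left(28 + 6\right) \left(6 + \sqrt{36 + \left(28 + 6\right)}\right) = 938 \cdot 34 \left(6 + \sqrt{36 + 34}\right) = 938 \cdot 34 \left(6 + \sqrt{70}\right) = 938 \left(204 + 34 \sqrt{70}\right) = 191352 + 31892 \sqrt{70}$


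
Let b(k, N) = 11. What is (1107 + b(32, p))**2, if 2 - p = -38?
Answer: 1249924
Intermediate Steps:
p = 40 (p = 2 - 1*(-38) = 2 + 38 = 40)
(1107 + b(32, p))**2 = (1107 + 11)**2 = 1118**2 = 1249924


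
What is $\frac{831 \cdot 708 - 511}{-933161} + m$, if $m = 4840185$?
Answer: $\frac{4516671286948}{933161} \approx 4.8402 \cdot 10^{6}$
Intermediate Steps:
$\frac{831 \cdot 708 - 511}{-933161} + m = \frac{831 \cdot 708 - 511}{-933161} + 4840185 = \left(588348 - 511\right) \left(- \frac{1}{933161}\right) + 4840185 = 587837 \left(- \frac{1}{933161}\right) + 4840185 = - \frac{587837}{933161} + 4840185 = \frac{4516671286948}{933161}$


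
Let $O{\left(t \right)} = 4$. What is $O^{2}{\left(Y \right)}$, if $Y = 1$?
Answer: $16$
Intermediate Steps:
$O^{2}{\left(Y \right)} = 4^{2} = 16$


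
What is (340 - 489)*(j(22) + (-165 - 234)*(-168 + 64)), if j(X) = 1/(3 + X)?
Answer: -154572749/25 ≈ -6.1829e+6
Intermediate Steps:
(340 - 489)*(j(22) + (-165 - 234)*(-168 + 64)) = (340 - 489)*(1/(3 + 22) + (-165 - 234)*(-168 + 64)) = -149*(1/25 - 399*(-104)) = -149*(1/25 + 41496) = -149*1037401/25 = -154572749/25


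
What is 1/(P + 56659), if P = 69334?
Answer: 1/125993 ≈ 7.9369e-6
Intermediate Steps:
1/(P + 56659) = 1/(69334 + 56659) = 1/125993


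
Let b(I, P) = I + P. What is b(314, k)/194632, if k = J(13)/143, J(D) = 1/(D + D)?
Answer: 1167453/723641776 ≈ 0.0016133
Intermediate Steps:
J(D) = 1/(2*D)
k = 1/3718 (k = ((½)/13)/143 = ((½)*(1/13))*(1/143) = (1/26)*(1/143) = 1/3718 ≈ 0.00026896)
b(314, k)/194632 = (314 + 1/3718)/194632 = (1167453/3718)*(1/194632) = 1167453/723641776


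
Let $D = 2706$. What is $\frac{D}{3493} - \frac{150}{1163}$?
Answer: $\frac{2623128}{4062359} \approx 0.64572$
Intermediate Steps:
$\frac{D}{3493} - \frac{150}{1163} = \frac{2706}{3493} - \frac{150}{1163} = \frac{2623128}{4062359}$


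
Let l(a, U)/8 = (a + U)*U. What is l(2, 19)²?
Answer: 10188864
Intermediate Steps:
l(a, U) = 8*U*(U + a) (l(a, U) = 8*((a + U)*U) = 8*((U + a)*U) = 8*(U*(U + a)) = 8*U*(U + a))
l(2, 19)² = (8*19*(19 + 2))² = (8*19*21)² = 3192² = 10188864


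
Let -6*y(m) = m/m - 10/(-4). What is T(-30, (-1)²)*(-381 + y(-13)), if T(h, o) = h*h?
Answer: -343425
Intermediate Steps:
y(m) = -7/12 (y(m) = -(m/m - 10/(-4))/6 = -(1 - 10*(-¼))/6 = -(1 + 5/2)/6 = -⅙*7/2 = -7/12)
T(h, o) = h²
T(-30, (-1)²)*(-381 + y(-13)) = (-30)²*(-381 - 7/12) = 900*(-4579/12) = -343425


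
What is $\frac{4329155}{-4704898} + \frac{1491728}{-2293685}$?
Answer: $- \frac{16948145969919}{10791553969130} \approx -1.5705$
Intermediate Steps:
$\frac{4329155}{-4704898} + \frac{1491728}{-2293685} = 4329155 \left(- \frac{1}{4704898}\right) + 1491728 \left(- \frac{1}{2293685}\right) = - \frac{4329155}{4704898} - \frac{1491728}{2293685} = - \frac{16948145969919}{10791553969130}$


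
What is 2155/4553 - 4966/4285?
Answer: -13376023/19509605 ≈ -0.68561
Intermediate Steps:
2155/4553 - 4966/4285 = -13376023/19509605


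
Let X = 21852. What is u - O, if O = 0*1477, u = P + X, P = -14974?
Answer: 6878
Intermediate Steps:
u = 6878 (u = -14974 + 21852 = 6878)
O = 0
u - O = 6878 - 1*0 = 6878 + 0 = 6878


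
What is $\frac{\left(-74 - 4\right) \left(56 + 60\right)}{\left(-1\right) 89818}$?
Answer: $\frac{4524}{44909} \approx 0.10074$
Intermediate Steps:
$\frac{\left(-74 - 4\right) \left(56 + 60\right)}{\left(-1\right) 89818} = \frac{\left(-78\right) 116}{-89818} = \left(-9048\right) \left(- \frac{1}{89818}\right) = \frac{4524}{44909}$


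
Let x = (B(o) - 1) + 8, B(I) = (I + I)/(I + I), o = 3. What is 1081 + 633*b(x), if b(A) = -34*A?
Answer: -171095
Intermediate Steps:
B(I) = 1 (B(I) = (2*I)/((2*I)) = (2*I)*(1/(2*I)) = 1)
x = 8 (x = (1 - 1) + 8 = 0 + 8 = 8)
1081 + 633*b(x) = 1081 + 633*(-34*8) = 1081 + 633*(-272) = 1081 - 172176 = -171095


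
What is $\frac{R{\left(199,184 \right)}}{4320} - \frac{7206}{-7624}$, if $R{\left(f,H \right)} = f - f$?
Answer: $\frac{3603}{3812} \approx 0.94517$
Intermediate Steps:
$R{\left(f,H \right)} = 0$
$\frac{R{\left(199,184 \right)}}{4320} - \frac{7206}{-7624} = \frac{0}{4320} - \frac{7206}{-7624} = 0 \cdot \frac{1}{4320} - - \frac{3603}{3812} = 0 + \frac{3603}{3812} = \frac{3603}{3812}$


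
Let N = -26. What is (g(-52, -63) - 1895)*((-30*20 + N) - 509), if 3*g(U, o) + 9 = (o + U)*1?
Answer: 6593215/3 ≈ 2.1977e+6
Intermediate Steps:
g(U, o) = -3 + U/3 + o/3 (g(U, o) = -3 + ((o + U)*1)/3 = -3 + ((U + o)*1)/3 = -3 + (U + o)/3 = -3 + (U/3 + o/3) = -3 + U/3 + o/3)
(g(-52, -63) - 1895)*((-30*20 + N) - 509) = ((-3 + (⅓)*(-52) + (⅓)*(-63)) - 1895)*((-30*20 - 26) - 509) = ((-3 - 52/3 - 21) - 1895)*((-600 - 26) - 509) = (-124/3 - 1895)*(-626 - 509) = -5809/3*(-1135) = 6593215/3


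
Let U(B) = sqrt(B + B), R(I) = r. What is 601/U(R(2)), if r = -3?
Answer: -601*I*sqrt(6)/6 ≈ -245.36*I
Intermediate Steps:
R(I) = -3
U(B) = sqrt(2)*sqrt(B) (U(B) = sqrt(2*B) = sqrt(2)*sqrt(B))
601/U(R(2)) = 601/((sqrt(2)*sqrt(-3))) = 601/((sqrt(2)*(I*sqrt(3)))) = 601/((I*sqrt(6))) = 601*(-I*sqrt(6)/6) = -601*I*sqrt(6)/6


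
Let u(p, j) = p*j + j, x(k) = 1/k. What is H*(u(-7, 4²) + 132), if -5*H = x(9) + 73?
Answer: -2632/5 ≈ -526.40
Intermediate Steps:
u(p, j) = j + j*p (u(p, j) = j*p + j = j + j*p)
H = -658/45 (H = -(1/9 + 73)/5 = -(⅑ + 73)/5 = -⅕*658/9 = -658/45 ≈ -14.622)
H*(u(-7, 4²) + 132) = -658*(4²*(1 - 7) + 132)/45 = -658*(16*(-6) + 132)/45 = -658*(-96 + 132)/45 = -658/45*36 = -2632/5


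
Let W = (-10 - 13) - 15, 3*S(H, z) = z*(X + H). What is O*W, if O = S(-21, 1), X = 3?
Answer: 228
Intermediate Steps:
S(H, z) = z*(3 + H)/3 (S(H, z) = (z*(3 + H))/3 = z*(3 + H)/3)
W = -38 (W = -23 - 15 = -38)
O = -6 (O = (⅓)*1*(3 - 21) = (⅓)*1*(-18) = -6)
O*W = -6*(-38) = 228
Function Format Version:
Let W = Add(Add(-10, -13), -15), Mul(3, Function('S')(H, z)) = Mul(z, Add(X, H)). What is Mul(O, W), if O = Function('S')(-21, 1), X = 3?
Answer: 228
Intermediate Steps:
Function('S')(H, z) = Mul(Rational(1, 3), z, Add(3, H)) (Function('S')(H, z) = Mul(Rational(1, 3), Mul(z, Add(3, H))) = Mul(Rational(1, 3), z, Add(3, H)))
W = -38 (W = Add(-23, -15) = -38)
O = -6 (O = Mul(Rational(1, 3), 1, Add(3, -21)) = Mul(Rational(1, 3), 1, -18) = -6)
Mul(O, W) = Mul(-6, -38) = 228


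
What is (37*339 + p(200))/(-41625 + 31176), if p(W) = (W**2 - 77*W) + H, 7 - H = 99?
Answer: -37051/10449 ≈ -3.5459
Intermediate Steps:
H = -92 (H = 7 - 1*99 = 7 - 99 = -92)
p(W) = -92 + W**2 - 77*W (p(W) = (W**2 - 77*W) - 92 = -92 + W**2 - 77*W)
(37*339 + p(200))/(-41625 + 31176) = (37*339 + (-92 + 200**2 - 77*200))/(-41625 + 31176) = (12543 + (-92 + 40000 - 15400))/(-10449) = (12543 + 24508)*(-1/10449) = 37051*(-1/10449) = -37051/10449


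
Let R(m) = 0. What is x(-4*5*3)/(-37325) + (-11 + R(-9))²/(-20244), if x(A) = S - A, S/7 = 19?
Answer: -8423417/755607300 ≈ -0.011148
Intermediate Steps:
S = 133 (S = 7*19 = 133)
x(A) = 133 - A
x(-4*5*3)/(-37325) + (-11 + R(-9))²/(-20244) = (133 - (-4*5)*3)/(-37325) + (-11 + 0)²/(-20244) = (133 - (-20)*3)*(-1/37325) + (-11)²*(-1/20244) = (133 - 1*(-60))*(-1/37325) + 121*(-1/20244) = (133 + 60)*(-1/37325) - 121/20244 = 193*(-1/37325) - 121/20244 = -193/37325 - 121/20244 = -8423417/755607300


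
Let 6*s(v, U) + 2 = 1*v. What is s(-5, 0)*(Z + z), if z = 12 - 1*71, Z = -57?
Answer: 406/3 ≈ 135.33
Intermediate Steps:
s(v, U) = -1/3 + v/6 (s(v, U) = -1/3 + (1*v)/6 = -1/3 + v/6)
z = -59 (z = 12 - 71 = -59)
s(-5, 0)*(Z + z) = (-1/3 + (1/6)*(-5))*(-57 - 59) = (-1/3 - 5/6)*(-116) = -7/6*(-116) = 406/3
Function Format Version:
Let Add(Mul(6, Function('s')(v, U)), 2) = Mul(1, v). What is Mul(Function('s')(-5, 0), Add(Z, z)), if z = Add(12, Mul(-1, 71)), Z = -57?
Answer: Rational(406, 3) ≈ 135.33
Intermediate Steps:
Function('s')(v, U) = Add(Rational(-1, 3), Mul(Rational(1, 6), v)) (Function('s')(v, U) = Add(Rational(-1, 3), Mul(Rational(1, 6), Mul(1, v))) = Add(Rational(-1, 3), Mul(Rational(1, 6), v)))
z = -59 (z = Add(12, -71) = -59)
Mul(Function('s')(-5, 0), Add(Z, z)) = Mul(Add(Rational(-1, 3), Mul(Rational(1, 6), -5)), Add(-57, -59)) = Mul(Add(Rational(-1, 3), Rational(-5, 6)), -116) = Mul(Rational(-7, 6), -116) = Rational(406, 3)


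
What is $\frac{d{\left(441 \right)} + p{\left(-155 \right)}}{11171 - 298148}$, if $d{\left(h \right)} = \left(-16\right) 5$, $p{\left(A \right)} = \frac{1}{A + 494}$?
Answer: $\frac{27119}{97285203} \approx 0.00027876$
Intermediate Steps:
$p{\left(A \right)} = \frac{1}{494 + A}$
$d{\left(h \right)} = -80$
$\frac{d{\left(441 \right)} + p{\left(-155 \right)}}{11171 - 298148} = \frac{-80 + \frac{1}{494 - 155}}{11171 - 298148} = \frac{-80 + \frac{1}{339}}{-286977} = \left(-80 + \frac{1}{339}\right) \left(- \frac{1}{286977}\right) = \left(- \frac{27119}{339}\right) \left(- \frac{1}{286977}\right) = \frac{27119}{97285203}$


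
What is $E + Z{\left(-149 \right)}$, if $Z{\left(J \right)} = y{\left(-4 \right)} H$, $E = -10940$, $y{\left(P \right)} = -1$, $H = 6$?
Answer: $-10946$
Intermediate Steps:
$Z{\left(J \right)} = -6$ ($Z{\left(J \right)} = \left(-1\right) 6 = -6$)
$E + Z{\left(-149 \right)} = -10940 - 6 = -10946$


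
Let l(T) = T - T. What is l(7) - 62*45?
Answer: -2790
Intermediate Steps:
l(T) = 0
l(7) - 62*45 = 0 - 62*45 = 0 - 2790 = -2790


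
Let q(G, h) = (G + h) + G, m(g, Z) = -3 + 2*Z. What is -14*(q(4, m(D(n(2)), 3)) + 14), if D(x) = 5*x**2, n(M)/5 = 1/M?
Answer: -350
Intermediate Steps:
n(M) = 5/M (n(M) = 5*(1/M) = 5/M)
q(G, h) = h + 2*G
-14*(q(4, m(D(n(2)), 3)) + 14) = -14*(((-3 + 2*3) + 2*4) + 14) = -14*(((-3 + 6) + 8) + 14) = -14*((3 + 8) + 14) = -14*(11 + 14) = -14*25 = -350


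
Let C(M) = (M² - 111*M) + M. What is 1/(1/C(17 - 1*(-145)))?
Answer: 8424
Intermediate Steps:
C(M) = M² - 110*M
1/(1/C(17 - 1*(-145))) = 1/(1/((17 - 1*(-145))*(-110 + (17 - 1*(-145))))) = 1/(1/((17 + 145)*(-110 + (17 + 145)))) = 1/(1/(162*(-110 + 162))) = 1/(1/(162*52)) = 1/(1/8424) = 8424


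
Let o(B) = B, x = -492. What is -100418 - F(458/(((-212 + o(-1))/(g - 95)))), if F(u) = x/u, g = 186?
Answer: -2092663100/20839 ≈ -1.0042e+5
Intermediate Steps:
F(u) = -492/u
-100418 - F(458/(((-212 + o(-1))/(g - 95)))) = -100418 - (-492)/(458/(((-212 - 1)/(186 - 95)))) = -100418 - (-492)/(458/((-213/91))) = -100418 - (-492)/(458/((-213*1/91))) = -100418 - (-492)/(458/(-213/91)) = -100418 - (-492)/(458*(-91/213)) = -100418 - (-492)/(-41678/213) = -100418 - (-492)*(-213)/41678 = -100418 - 1*52398/20839 = -100418 - 52398/20839 = -2092663100/20839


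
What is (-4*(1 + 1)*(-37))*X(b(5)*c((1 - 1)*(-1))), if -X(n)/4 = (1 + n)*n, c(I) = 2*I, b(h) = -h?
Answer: 0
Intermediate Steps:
X(n) = -4*n*(1 + n) (X(n) = -4*(1 + n)*n = -4*n*(1 + n))
(-4*(1 + 1)*(-37))*X(b(5)*c((1 - 1)*(-1))) = (-4*(1 + 1)*(-37))*(-4*(-1*5)*(2*((1 - 1)*(-1)))*(1 + (-1*5)*(2*((1 - 1)*(-1))))) = (-4*2*(-37))*(-4*(-10*0*(-1))*(1 - 10*0*(-1))) = (-8*(-37))*(-4*(-10*0)*(1 - 10*0)) = 296*(-4*(-5*0)*(1 - 5*0)) = 296*(-4*0*(1 + 0)) = 296*(-4*0*1) = 296*0 = 0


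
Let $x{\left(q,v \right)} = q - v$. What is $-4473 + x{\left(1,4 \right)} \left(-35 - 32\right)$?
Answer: $-4272$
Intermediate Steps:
$-4473 + x{\left(1,4 \right)} \left(-35 - 32\right) = -4473 + \left(1 - 4\right) \left(-35 - 32\right) = -4473 + \left(1 - 4\right) \left(-67\right) = -4473 - -201 = -4473 + 201 = -4272$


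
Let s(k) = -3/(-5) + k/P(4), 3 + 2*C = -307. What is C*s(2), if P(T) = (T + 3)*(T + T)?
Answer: -2759/28 ≈ -98.536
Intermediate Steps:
C = -155 (C = -3/2 + (½)*(-307) = -3/2 - 307/2 = -155)
P(T) = 2*T*(3 + T) (P(T) = (3 + T)*(2*T) = 2*T*(3 + T))
s(k) = ⅗ + k/56 (s(k) = -3/(-5) + k/((2*4*(3 + 4))) = -3*(-⅕) + k/((2*4*7)) = ⅗ + k/56)
C*s(2) = -155*(⅗ + (1/56)*2) = -155*(⅗ + 1/28) = -155*89/140 = -2759/28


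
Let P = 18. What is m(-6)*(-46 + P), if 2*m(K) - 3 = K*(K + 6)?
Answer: -42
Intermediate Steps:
m(K) = 3/2 + K*(6 + K)/2 (m(K) = 3/2 + (K*(K + 6))/2 = 3/2 + (K*(6 + K))/2 = 3/2 + K*(6 + K)/2)
m(-6)*(-46 + P) = (3/2 + (½)*(-6)² + 3*(-6))*(-46 + 18) = (3/2 + (½)*36 - 18)*(-28) = (3/2 + 18 - 18)*(-28) = (3/2)*(-28) = -42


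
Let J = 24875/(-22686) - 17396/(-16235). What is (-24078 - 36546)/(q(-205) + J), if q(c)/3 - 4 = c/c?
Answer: -112202292960/27715619 ≈ -4048.3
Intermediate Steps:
q(c) = 15 (q(c) = 12 + 3*(c/c) = 12 + 3*1 = 12 + 3 = 15)
J = -46231/1850790 (J = 24875*(-1/22686) - 17396*(-1/16235) = -125/114 + 17396/16235 = -46231/1850790 ≈ -0.024979)
(-24078 - 36546)/(q(-205) + J) = (-24078 - 36546)/(15 - 46231/1850790) = -60624/27715619/1850790 = -60624*1850790/27715619 = -112202292960/27715619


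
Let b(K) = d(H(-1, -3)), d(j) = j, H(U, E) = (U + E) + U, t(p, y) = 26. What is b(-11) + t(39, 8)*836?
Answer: 21731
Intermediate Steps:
H(U, E) = E + 2*U (H(U, E) = (E + U) + U = E + 2*U)
b(K) = -5 (b(K) = -3 + 2*(-1) = -3 - 2 = -5)
b(-11) + t(39, 8)*836 = -5 + 26*836 = -5 + 21736 = 21731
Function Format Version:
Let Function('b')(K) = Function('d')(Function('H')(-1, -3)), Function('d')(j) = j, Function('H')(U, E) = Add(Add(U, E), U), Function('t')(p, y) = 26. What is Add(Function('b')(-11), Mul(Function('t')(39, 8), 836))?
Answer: 21731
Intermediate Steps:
Function('H')(U, E) = Add(E, Mul(2, U)) (Function('H')(U, E) = Add(Add(E, U), U) = Add(E, Mul(2, U)))
Function('b')(K) = -5 (Function('b')(K) = Add(-3, Mul(2, -1)) = Add(-3, -2) = -5)
Add(Function('b')(-11), Mul(Function('t')(39, 8), 836)) = Add(-5, Mul(26, 836)) = Add(-5, 21736) = 21731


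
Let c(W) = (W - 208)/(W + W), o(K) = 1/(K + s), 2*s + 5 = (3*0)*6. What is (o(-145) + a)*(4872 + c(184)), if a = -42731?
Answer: -2825038943523/13570 ≈ -2.0818e+8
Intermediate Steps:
s = -5/2 (s = -5/2 + ((3*0)*6)/2 = -5/2 + (0*6)/2 = -5/2 + (½)*0 = -5/2 + 0 = -5/2 ≈ -2.5000)
o(K) = 1/(-5/2 + K) (o(K) = 1/(K - 5/2) = 1/(-5/2 + K))
c(W) = (-208 + W)/(2*W) (c(W) = (-208 + W)/((2*W)) = (-208 + W)*(1/(2*W)) = (-208 + W)/(2*W))
(o(-145) + a)*(4872 + c(184)) = (2/(-5 + 2*(-145)) - 42731)*(4872 + (½)*(-208 + 184)/184) = (2/(-5 - 290) - 42731)*(4872 + (½)*(1/184)*(-24)) = (2/(-295) - 42731)*(4872 - 3/46) = (2*(-1/295) - 42731)*(224109/46) = (-2/295 - 42731)*(224109/46) = -12605647/295*224109/46 = -2825038943523/13570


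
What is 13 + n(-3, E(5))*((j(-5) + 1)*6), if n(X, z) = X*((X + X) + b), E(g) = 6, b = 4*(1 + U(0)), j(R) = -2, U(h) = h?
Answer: -23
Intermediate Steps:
b = 4 (b = 4*(1 + 0) = 4*1 = 4)
n(X, z) = X*(4 + 2*X) (n(X, z) = X*((X + X) + 4) = X*(2*X + 4) = X*(4 + 2*X))
13 + n(-3, E(5))*((j(-5) + 1)*6) = 13 + (2*(-3)*(2 - 3))*((-2 + 1)*6) = 13 + (2*(-3)*(-1))*(-1*6) = 13 + 6*(-6) = 13 - 36 = -23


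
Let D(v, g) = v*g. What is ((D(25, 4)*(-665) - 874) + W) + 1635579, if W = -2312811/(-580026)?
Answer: 303200662047/193342 ≈ 1.5682e+6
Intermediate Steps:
W = 770937/193342 (W = -2312811*(-1/580026) = 770937/193342 ≈ 3.9874)
D(v, g) = g*v
((D(25, 4)*(-665) - 874) + W) + 1635579 = (((4*25)*(-665) - 874) + 770937/193342) + 1635579 = ((100*(-665) - 874) + 770937/193342) + 1635579 = ((-66500 - 874) + 770937/193342) + 1635579 = (-67374 + 770937/193342) + 1635579 = -13025452971/193342 + 1635579 = 303200662047/193342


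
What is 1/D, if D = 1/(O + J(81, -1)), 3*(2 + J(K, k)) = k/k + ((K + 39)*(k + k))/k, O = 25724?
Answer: 77407/3 ≈ 25802.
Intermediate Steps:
J(K, k) = 73/3 + 2*K/3 (J(K, k) = -2 + (k/k + ((K + 39)*(k + k))/k)/3 = -2 + (1 + ((39 + K)*(2*k))/k)/3 = -2 + (1 + (2*k*(39 + K))/k)/3 = -2 + (1 + (78 + 2*K))/3 = -2 + (79 + 2*K)/3 = -2 + (79/3 + 2*K/3) = 73/3 + 2*K/3)
D = 3/77407 (D = 1/(25724 + (73/3 + (2/3)*81)) = 1/(25724 + (73/3 + 54)) = 1/(25724 + 235/3) = 1/(77407/3) = 3/77407 ≈ 3.8756e-5)
1/D = 1/(3/77407) = 77407/3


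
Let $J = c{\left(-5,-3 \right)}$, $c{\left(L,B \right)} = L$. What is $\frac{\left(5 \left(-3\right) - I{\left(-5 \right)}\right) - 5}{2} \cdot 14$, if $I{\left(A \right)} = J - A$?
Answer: $-140$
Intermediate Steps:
$J = -5$
$I{\left(A \right)} = -5 - A$
$\frac{\left(5 \left(-3\right) - I{\left(-5 \right)}\right) - 5}{2} \cdot 14 = \frac{\left(5 \left(-3\right) - \left(-5 - -5\right)\right) - 5}{2} \cdot 14 = \left(\left(-15 - \left(-5 + 5\right)\right) - 5\right) \frac{1}{2} \cdot 14 = \left(\left(-15 - 0\right) - 5\right) \frac{1}{2} \cdot 14 = \left(\left(-15 + 0\right) - 5\right) \frac{1}{2} \cdot 14 = \left(-15 - 5\right) \frac{1}{2} \cdot 14 = \left(-20\right) \frac{1}{2} \cdot 14 = \left(-10\right) 14 = -140$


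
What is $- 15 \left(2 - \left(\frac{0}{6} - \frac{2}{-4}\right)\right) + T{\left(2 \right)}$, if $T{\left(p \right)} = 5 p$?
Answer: $- \frac{25}{2} \approx -12.5$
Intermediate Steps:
$- 15 \left(2 - \left(\frac{0}{6} - \frac{2}{-4}\right)\right) + T{\left(2 \right)} = - 15 \left(2 - \left(\frac{0}{6} - \frac{2}{-4}\right)\right) + 5 \cdot 2 = - 15 \left(2 - \left(0 \cdot \frac{1}{6} - - \frac{1}{2}\right)\right) + 10 = - 15 \left(2 - \left(0 + \frac{1}{2}\right)\right) + 10 = - 15 \left(2 - \frac{1}{2}\right) + 10 = \left(-15\right) \frac{3}{2} + 10 = - \frac{45}{2} + 10 = - \frac{25}{2}$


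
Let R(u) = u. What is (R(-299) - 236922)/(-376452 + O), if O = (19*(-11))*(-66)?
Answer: 237221/362658 ≈ 0.65412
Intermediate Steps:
O = 13794 (O = -209*(-66) = 13794)
(R(-299) - 236922)/(-376452 + O) = (-299 - 236922)/(-376452 + 13794) = -237221/(-362658) = -237221*(-1/362658) = 237221/362658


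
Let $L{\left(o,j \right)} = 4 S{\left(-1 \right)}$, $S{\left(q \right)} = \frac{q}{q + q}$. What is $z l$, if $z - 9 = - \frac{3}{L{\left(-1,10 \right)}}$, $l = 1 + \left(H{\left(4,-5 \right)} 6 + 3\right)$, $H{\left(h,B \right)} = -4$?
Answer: $-150$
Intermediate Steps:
$S{\left(q \right)} = \frac{1}{2}$ ($S{\left(q \right)} = \frac{q}{2 q} = q \frac{1}{2 q} = \frac{1}{2}$)
$L{\left(o,j \right)} = 2$ ($L{\left(o,j \right)} = 4 \cdot \frac{1}{2} = 2$)
$l = -20$ ($l = 1 + \left(\left(-4\right) 6 + 3\right) = 1 + \left(-24 + 3\right) = 1 - 21 = -20$)
$z = \frac{15}{2}$ ($z = 9 - \frac{3}{2} = \frac{15}{2} \approx 7.5$)
$z l = \frac{15}{2} \left(-20\right) = -150$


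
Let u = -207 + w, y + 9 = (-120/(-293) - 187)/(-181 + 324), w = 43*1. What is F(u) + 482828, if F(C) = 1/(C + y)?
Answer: 3526188442045/7303198 ≈ 4.8283e+5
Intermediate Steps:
w = 43
y = -431762/41899 (y = -9 + (-120/(-293) - 187)/(-181 + 324) = -9 + (-120*(-1/293) - 187)/143 = -9 + (120/293 - 187)*(1/143) = -9 - 54671/293*1/143 = -9 - 54671/41899 = -431762/41899 ≈ -10.305)
u = -164 (u = -207 + 43 = -164)
F(C) = 1/(-431762/41899 + C) (F(C) = 1/(C - 431762/41899) = 1/(-431762/41899 + C))
F(u) + 482828 = 41899/(-431762 + 41899*(-164)) + 482828 = 41899/(-431762 - 6871436) + 482828 = 41899/(-7303198) + 482828 = 41899*(-1/7303198) + 482828 = -41899/7303198 + 482828 = 3526188442045/7303198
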